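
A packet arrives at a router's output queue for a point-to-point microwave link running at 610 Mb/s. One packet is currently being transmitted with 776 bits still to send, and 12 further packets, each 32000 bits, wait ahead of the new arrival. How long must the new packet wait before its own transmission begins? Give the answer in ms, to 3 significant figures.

Each queued packet: L/R = 32000/610000000 = 0.052459 ms.
12 queued → 0.629508 ms.
Plus remaining 776 bits of current packet: 0.00127213 ms.
Queuing delay = 0.631 ms.

0.631 ms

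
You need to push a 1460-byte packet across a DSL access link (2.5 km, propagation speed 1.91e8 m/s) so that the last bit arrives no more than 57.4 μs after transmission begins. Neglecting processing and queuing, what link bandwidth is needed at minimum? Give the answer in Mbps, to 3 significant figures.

L = 11680 bits.
Propagation delay = 2500 / 191000000 = 13.089 μs.
Transmission budget = 57.4 − 13.089 = 44.311 μs.
R ≥ L / t_tx = 11680 bits / 4.4311e-05 s = 264 Mbps.

264 Mbps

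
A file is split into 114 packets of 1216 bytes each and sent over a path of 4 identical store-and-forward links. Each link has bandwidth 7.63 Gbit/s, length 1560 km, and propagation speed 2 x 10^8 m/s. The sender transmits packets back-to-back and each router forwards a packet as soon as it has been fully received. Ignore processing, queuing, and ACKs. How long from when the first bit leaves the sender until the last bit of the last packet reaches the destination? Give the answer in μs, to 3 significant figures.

Per-hop transmission t_tx = L/R = 9728/7630000000 = 1.27497 μs.
Per-hop propagation t_prop = 1560000/200000000 = 7800 μs.
Pipeline fill: first packet needs 4·t_tx to clear all hops; remaining 113 packets each add one t_tx.
Total = (4+114-1)·t_tx + 4·t_prop = 117·1.27497 + 4·7800 = 31300 μs.

31300 μs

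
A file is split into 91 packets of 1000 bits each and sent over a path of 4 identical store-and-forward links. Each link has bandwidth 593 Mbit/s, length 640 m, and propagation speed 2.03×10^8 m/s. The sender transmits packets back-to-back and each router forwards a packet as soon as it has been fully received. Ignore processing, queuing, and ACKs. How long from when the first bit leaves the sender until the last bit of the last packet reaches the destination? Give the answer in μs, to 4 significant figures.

Per-hop transmission t_tx = L/R = 1000/593000000 = 1.68634 μs.
Per-hop propagation t_prop = 640/2.03e+08 = 3.15271 μs.
Pipeline fill: first packet needs 4·t_tx to clear all hops; remaining 90 packets each add one t_tx.
Total = (4+91-1)·t_tx + 4·t_prop = 94·1.68634 + 4·3.15271 = 171.1 μs.

171.1 μs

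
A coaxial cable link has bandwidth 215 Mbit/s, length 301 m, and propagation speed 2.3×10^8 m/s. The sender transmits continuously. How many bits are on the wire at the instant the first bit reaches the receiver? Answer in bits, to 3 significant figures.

281 bits

Propagation delay = 301 / 2.3e+08 = 1.3087e-06 s.
BDP = R × t_prop = 215000000 × 1.3087e-06 = 281.37 bits.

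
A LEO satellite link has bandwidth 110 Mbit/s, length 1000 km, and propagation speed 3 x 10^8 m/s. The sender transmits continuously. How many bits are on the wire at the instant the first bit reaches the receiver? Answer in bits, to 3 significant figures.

367000 bits

Propagation delay = 1000000 / 300000000 = 0.00333333 s.
BDP = R × t_prop = 110000000 × 0.00333333 = 366667 bits.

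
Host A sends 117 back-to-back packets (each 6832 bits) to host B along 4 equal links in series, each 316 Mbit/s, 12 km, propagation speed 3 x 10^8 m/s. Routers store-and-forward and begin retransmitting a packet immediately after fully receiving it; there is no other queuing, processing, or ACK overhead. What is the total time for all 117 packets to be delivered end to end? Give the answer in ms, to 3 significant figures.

Per-hop transmission t_tx = L/R = 6832/316000000 = 0.0216203 ms.
Per-hop propagation t_prop = 12000/300000000 = 0.04 ms.
Pipeline fill: first packet needs 4·t_tx to clear all hops; remaining 116 packets each add one t_tx.
Total = (4+117-1)·t_tx + 4·t_prop = 120·0.0216203 + 4·0.04 = 2.75 ms.

2.75 ms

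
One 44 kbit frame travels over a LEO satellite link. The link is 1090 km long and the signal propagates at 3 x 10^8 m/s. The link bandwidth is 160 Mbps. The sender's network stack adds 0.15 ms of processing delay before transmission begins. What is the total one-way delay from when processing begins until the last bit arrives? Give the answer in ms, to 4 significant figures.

L = 44000 bits.
Transmission delay = L/R = 44000 / 160000000 = 0.275 ms.
Propagation delay = d/s = 1090000 m / 300000000 m/s = 3.63333 ms.
Plus processing delay 0.15 ms = 0.15 ms.
Total = 4.058 ms.

4.058 ms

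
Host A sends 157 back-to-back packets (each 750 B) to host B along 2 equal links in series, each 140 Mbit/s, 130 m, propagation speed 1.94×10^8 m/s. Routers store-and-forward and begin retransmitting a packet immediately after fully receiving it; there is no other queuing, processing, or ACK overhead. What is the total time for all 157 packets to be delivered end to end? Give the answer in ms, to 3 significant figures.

6.77 ms

Per-hop transmission t_tx = L/R = 6000/140000000 = 0.0428571 ms.
Per-hop propagation t_prop = 130/194000000 = 0.000670103 ms.
Pipeline fill: first packet needs 2·t_tx to clear all hops; remaining 156 packets each add one t_tx.
Total = (2+157-1)·t_tx + 2·t_prop = 158·0.0428571 + 2·0.000670103 = 6.77 ms.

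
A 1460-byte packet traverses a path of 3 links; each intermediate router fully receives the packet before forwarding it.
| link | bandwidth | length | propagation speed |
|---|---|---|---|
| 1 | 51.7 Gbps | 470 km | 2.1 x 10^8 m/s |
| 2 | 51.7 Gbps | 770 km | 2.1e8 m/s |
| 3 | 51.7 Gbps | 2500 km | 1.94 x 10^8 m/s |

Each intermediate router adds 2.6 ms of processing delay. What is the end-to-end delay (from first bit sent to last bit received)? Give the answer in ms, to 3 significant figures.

L = 1460 × 8 = 11680 bits.
Transmission delay per hop = L/R = 11680/51700000000 = 0.000225919 ms; 3 hops → 0.000677756 ms.
Propagation delays (d/s per hop): 2.2381, 3.66667, 12.8866 ms; sum = 18.7914 ms.
Processing at 2 router(s): 2 × 2.6 ms = 5.2 ms.
End-to-end = 24.0 ms.

24.0 ms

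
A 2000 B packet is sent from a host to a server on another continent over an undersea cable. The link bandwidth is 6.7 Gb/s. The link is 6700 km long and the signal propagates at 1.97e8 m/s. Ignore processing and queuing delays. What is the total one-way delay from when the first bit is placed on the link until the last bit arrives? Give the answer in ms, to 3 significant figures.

L = 2000 × 8 = 16000 bits.
Transmission delay = L/R = 16000 / 6700000000 = 0.00238806 ms.
Propagation delay = d/s = 6700000 m / 197000000 m/s = 34.0102 ms.
Total = 34.0 ms.

34.0 ms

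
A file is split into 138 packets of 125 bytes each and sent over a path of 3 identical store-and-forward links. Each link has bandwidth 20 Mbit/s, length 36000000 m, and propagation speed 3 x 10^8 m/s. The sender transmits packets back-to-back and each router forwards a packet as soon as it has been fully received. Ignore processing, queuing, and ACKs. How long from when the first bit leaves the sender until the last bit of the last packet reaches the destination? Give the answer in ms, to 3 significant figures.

367 ms

Per-hop transmission t_tx = L/R = 1000/20000000 = 0.05 ms.
Per-hop propagation t_prop = 36000000/300000000 = 120 ms.
Pipeline fill: first packet needs 3·t_tx to clear all hops; remaining 137 packets each add one t_tx.
Total = (3+138-1)·t_tx + 3·t_prop = 140·0.05 + 3·120 = 367 ms.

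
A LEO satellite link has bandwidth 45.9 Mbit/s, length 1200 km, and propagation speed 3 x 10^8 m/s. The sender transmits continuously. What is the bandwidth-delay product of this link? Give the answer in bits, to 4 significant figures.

Propagation delay = 1200000 / 300000000 = 0.004 s.
BDP = R × t_prop = 45900000 × 0.004 = 183600 bits.

183600 bits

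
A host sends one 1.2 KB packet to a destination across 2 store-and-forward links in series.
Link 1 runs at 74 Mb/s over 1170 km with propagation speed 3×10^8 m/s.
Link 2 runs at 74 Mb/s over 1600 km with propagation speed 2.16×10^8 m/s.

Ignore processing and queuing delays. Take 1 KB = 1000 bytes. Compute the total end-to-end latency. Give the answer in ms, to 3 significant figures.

11.6 ms

L = 9600 bits.
Transmission delay per hop = L/R = 9600/74000000 = 0.12973 ms; 2 hops → 0.259459 ms.
Propagation delays (d/s per hop): 3.9, 7.40741 ms; sum = 11.3074 ms.
End-to-end = 11.6 ms.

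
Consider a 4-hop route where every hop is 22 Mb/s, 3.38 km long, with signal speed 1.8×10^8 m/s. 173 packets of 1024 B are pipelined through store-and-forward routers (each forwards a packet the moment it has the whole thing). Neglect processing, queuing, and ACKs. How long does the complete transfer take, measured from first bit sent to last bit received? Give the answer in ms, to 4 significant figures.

Per-hop transmission t_tx = L/R = 8192/22000000 = 0.372364 ms.
Per-hop propagation t_prop = 3380/180000000 = 0.0187778 ms.
Pipeline fill: first packet needs 4·t_tx to clear all hops; remaining 172 packets each add one t_tx.
Total = (4+173-1)·t_tx + 4·t_prop = 176·0.372364 + 4·0.0187778 = 65.61 ms.

65.61 ms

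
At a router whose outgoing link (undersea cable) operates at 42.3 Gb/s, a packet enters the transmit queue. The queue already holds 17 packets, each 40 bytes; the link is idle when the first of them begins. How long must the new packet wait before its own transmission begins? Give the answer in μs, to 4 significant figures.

Each queued packet: L/R = 320/42300000000 = 0.00756501 μs.
17 queued → 0.128605 μs.
Queuing delay = 0.1286 μs.

0.1286 μs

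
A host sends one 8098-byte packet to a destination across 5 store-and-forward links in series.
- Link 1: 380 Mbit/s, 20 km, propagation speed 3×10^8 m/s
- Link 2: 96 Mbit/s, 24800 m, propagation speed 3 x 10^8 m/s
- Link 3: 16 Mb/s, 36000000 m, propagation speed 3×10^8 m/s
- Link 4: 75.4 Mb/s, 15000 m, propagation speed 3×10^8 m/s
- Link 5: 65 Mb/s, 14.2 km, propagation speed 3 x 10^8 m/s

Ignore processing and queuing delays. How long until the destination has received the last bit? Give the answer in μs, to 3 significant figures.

L = 8098 × 8 = 64784 bits.
Transmission delays (L/R per hop): 170.484, 674.833, 4049, 859.204, 996.677 μs; sum = 6750.2 μs.
Propagation delays (d/s per hop): 66.6667, 82.6667, 120000, 50, 47.3333 μs; sum = 120247 μs.
End-to-end = 127000 μs.

127000 μs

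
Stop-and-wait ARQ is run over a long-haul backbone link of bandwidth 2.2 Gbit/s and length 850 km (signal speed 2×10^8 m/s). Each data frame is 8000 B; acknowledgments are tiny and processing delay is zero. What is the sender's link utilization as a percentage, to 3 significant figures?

t_tx = L/R = 64000/2200000000 = 2.90909e-05 s.
t_prop = 850000/200000000 = 0.00425 s; RTT = 0.0085 s.
Cycle = t_tx + RTT = 0.00852909 s.
Utilization = t_tx / cycle = 2.90909e-05/0.00852909 = 0.341 %.

0.341 %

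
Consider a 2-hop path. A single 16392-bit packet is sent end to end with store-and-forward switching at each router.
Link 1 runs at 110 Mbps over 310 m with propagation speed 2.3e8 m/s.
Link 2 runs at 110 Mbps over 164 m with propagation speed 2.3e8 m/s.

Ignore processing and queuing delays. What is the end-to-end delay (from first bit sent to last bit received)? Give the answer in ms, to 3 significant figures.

0.300 ms

Transmission delay per hop = L/R = 16392/110000000 = 0.149018 ms; 2 hops → 0.298036 ms.
Propagation delays (d/s per hop): 0.00134783, 0.000713043 ms; sum = 0.00206087 ms.
End-to-end = 0.300 ms.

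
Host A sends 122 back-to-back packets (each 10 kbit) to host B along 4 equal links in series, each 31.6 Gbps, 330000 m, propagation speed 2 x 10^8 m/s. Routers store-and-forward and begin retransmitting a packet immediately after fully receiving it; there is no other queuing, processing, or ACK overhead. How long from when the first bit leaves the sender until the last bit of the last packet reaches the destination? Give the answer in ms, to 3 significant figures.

6.64 ms

Per-hop transmission t_tx = L/R = 10000/31600000000 = 0.000316456 ms.
Per-hop propagation t_prop = 330000/200000000 = 1.65 ms.
Pipeline fill: first packet needs 4·t_tx to clear all hops; remaining 121 packets each add one t_tx.
Total = (4+122-1)·t_tx + 4·t_prop = 125·0.000316456 + 4·1.65 = 6.64 ms.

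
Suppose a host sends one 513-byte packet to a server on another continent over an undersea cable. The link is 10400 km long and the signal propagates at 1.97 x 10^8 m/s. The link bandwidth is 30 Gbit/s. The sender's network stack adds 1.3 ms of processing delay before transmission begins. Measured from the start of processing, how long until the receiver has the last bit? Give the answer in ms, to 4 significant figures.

L = 513 × 8 = 4104 bits.
Transmission delay = L/R = 4104 / 30000000000 = 0.0001368 ms.
Propagation delay = d/s = 10400000 m / 197000000 m/s = 52.7919 ms.
Plus processing delay 1.3 ms = 1.3 ms.
Total = 54.09 ms.

54.09 ms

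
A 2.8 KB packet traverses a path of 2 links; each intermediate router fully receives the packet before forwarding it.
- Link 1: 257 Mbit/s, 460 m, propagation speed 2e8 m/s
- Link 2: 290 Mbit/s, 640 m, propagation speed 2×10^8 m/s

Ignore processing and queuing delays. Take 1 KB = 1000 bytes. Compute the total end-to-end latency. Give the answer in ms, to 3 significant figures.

0.170 ms

L = 22400 bits.
Transmission delays (L/R per hop): 0.0871595, 0.0772414 ms; sum = 0.164401 ms.
Propagation delays (d/s per hop): 0.0023, 0.0032 ms; sum = 0.0055 ms.
End-to-end = 0.170 ms.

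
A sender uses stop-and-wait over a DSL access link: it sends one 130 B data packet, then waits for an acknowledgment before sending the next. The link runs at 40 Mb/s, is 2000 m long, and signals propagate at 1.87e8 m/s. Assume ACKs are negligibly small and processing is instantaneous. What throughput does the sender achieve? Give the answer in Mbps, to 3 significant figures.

21.9 Mbps

t_tx = L/R = 1040/40000000 = 2.6e-05 s.
t_prop = 2000/187000000 = 1.06952e-05 s; RTT = 2.13904e-05 s.
Cycle = t_tx + RTT = 4.73904e-05 s.
Throughput = L / cycle = 1040 / 4.73904e-05 = 21.9 Mbps.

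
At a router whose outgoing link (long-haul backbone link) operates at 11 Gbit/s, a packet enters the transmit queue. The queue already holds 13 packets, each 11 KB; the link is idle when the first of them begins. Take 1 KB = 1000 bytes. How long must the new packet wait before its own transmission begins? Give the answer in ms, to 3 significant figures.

0.104 ms

Each queued packet: L/R = 88000/11000000000 = 0.008 ms.
13 queued → 0.104 ms.
Queuing delay = 0.104 ms.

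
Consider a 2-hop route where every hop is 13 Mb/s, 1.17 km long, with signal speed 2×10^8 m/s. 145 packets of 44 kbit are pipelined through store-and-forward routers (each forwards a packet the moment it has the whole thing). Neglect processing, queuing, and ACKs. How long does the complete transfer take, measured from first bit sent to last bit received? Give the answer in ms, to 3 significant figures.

494 ms

Per-hop transmission t_tx = L/R = 44000/13000000 = 3.38462 ms.
Per-hop propagation t_prop = 1170/200000000 = 0.00585 ms.
Pipeline fill: first packet needs 2·t_tx to clear all hops; remaining 144 packets each add one t_tx.
Total = (2+145-1)·t_tx + 2·t_prop = 146·3.38462 + 2·0.00585 = 494 ms.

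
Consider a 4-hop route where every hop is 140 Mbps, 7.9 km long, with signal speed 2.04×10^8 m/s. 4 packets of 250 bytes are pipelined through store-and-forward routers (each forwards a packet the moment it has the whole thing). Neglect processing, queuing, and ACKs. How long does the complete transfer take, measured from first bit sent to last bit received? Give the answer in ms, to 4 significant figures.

Per-hop transmission t_tx = L/R = 2000/140000000 = 0.0142857 ms.
Per-hop propagation t_prop = 7900/204000000 = 0.0387255 ms.
Pipeline fill: first packet needs 4·t_tx to clear all hops; remaining 3 packets each add one t_tx.
Total = (4+4-1)·t_tx + 4·t_prop = 7·0.0142857 + 4·0.0387255 = 0.2549 ms.

0.2549 ms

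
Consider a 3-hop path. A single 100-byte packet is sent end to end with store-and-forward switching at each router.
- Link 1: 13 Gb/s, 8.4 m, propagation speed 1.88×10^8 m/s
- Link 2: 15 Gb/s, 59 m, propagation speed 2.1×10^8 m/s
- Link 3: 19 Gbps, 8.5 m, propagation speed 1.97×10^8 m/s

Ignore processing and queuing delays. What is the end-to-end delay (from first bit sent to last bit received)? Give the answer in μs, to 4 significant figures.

L = 100 × 8 = 800 bits.
Transmission delays (L/R per hop): 0.0615385, 0.0533333, 0.0421053 μs; sum = 0.156977 μs.
Propagation delays (d/s per hop): 0.0446809, 0.280952, 0.0431472 μs; sum = 0.36878 μs.
End-to-end = 0.5258 μs.

0.5258 μs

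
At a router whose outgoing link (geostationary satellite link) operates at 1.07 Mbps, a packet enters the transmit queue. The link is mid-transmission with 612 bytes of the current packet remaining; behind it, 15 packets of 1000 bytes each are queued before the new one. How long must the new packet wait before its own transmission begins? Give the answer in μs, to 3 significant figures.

Each queued packet: L/R = 8000/1070000 = 7476.64 μs.
15 queued → 112150 μs.
Plus remaining 4896 bits of current packet: 4575.7 μs.
Queuing delay = 117000 μs.

117000 μs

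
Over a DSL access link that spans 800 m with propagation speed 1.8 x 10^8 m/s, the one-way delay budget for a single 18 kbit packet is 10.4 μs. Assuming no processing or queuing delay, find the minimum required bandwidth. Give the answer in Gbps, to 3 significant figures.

3.02 Gbps

Propagation delay = 800 / 180000000 = 4.44444 μs.
Transmission budget = 10.4 − 4.44444 = 5.95556 μs.
R ≥ L / t_tx = 18000 bits / 5.95556e-06 s = 3.02 Gbps.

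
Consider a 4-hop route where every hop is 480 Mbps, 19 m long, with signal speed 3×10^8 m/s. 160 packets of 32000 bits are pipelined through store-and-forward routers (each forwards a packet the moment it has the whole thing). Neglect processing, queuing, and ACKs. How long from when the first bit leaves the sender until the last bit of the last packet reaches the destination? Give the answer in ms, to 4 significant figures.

10.87 ms

Per-hop transmission t_tx = L/R = 32000/480000000 = 0.0666667 ms.
Per-hop propagation t_prop = 19/300000000 = 6.33333e-05 ms.
Pipeline fill: first packet needs 4·t_tx to clear all hops; remaining 159 packets each add one t_tx.
Total = (4+160-1)·t_tx + 4·t_prop = 163·0.0666667 + 4·6.33333e-05 = 10.87 ms.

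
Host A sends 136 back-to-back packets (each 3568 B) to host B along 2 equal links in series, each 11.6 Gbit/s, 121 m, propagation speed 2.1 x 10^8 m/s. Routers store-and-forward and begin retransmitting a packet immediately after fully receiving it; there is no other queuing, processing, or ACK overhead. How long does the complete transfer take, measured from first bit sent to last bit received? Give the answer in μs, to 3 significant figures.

Per-hop transmission t_tx = L/R = 28544/11600000000 = 2.46069 μs.
Per-hop propagation t_prop = 121/210000000 = 0.57619 μs.
Pipeline fill: first packet needs 2·t_tx to clear all hops; remaining 135 packets each add one t_tx.
Total = (2+136-1)·t_tx + 2·t_prop = 137·2.46069 + 2·0.57619 = 338 μs.

338 μs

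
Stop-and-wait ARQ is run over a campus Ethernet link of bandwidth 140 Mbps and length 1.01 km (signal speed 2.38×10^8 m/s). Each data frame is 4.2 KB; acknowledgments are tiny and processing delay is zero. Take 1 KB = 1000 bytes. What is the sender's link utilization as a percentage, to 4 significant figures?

t_tx = L/R = 33600/140000000 = 0.00024 s.
t_prop = 1010/238000000 = 4.2437e-06 s; RTT = 8.48739e-06 s.
Cycle = t_tx + RTT = 0.000248487 s.
Utilization = t_tx / cycle = 0.00024/0.000248487 = 96.58 %.

96.58 %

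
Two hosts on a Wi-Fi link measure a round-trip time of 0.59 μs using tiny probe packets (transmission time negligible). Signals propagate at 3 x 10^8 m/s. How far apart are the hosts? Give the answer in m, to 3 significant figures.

One-way propagation = RTT/2 = 0.295 μs.
d = s × t = 300000000 × 2.95e-07 = 88.5 m.

88.5 m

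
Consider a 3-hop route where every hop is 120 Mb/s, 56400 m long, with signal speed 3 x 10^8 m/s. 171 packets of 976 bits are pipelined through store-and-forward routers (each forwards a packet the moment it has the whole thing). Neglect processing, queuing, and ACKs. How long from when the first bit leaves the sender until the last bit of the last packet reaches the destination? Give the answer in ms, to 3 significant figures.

Per-hop transmission t_tx = L/R = 976/120000000 = 0.00813333 ms.
Per-hop propagation t_prop = 56400/300000000 = 0.188 ms.
Pipeline fill: first packet needs 3·t_tx to clear all hops; remaining 170 packets each add one t_tx.
Total = (3+171-1)·t_tx + 3·t_prop = 173·0.00813333 + 3·0.188 = 1.97 ms.

1.97 ms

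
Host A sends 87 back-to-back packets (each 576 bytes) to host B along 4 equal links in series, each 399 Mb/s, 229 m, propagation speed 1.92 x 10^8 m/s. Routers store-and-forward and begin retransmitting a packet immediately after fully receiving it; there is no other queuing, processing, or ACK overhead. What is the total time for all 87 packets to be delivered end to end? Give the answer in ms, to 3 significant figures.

1.04 ms

Per-hop transmission t_tx = L/R = 4608/399000000 = 0.0115489 ms.
Per-hop propagation t_prop = 229/192000000 = 0.00119271 ms.
Pipeline fill: first packet needs 4·t_tx to clear all hops; remaining 86 packets each add one t_tx.
Total = (4+87-1)·t_tx + 4·t_prop = 90·0.0115489 + 4·0.00119271 = 1.04 ms.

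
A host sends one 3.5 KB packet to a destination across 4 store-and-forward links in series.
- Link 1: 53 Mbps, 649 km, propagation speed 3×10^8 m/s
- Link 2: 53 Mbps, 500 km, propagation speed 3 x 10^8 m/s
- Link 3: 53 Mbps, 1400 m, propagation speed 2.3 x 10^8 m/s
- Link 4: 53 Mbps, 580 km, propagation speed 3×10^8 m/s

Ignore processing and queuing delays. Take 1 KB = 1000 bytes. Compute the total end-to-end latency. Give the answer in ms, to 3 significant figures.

7.88 ms

L = 28000 bits.
Transmission delay per hop = L/R = 28000/53000000 = 0.528302 ms; 4 hops → 2.11321 ms.
Propagation delays (d/s per hop): 2.16333, 1.66667, 0.00608696, 1.93333 ms; sum = 5.76942 ms.
End-to-end = 7.88 ms.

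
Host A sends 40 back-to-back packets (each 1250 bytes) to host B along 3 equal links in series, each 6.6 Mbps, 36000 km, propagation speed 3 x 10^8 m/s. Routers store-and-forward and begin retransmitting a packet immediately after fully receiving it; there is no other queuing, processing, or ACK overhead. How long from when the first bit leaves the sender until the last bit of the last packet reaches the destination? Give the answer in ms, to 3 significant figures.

Per-hop transmission t_tx = L/R = 10000/6600000 = 1.51515 ms.
Per-hop propagation t_prop = 36000000/300000000 = 120 ms.
Pipeline fill: first packet needs 3·t_tx to clear all hops; remaining 39 packets each add one t_tx.
Total = (3+40-1)·t_tx + 3·t_prop = 42·1.51515 + 3·120 = 424 ms.

424 ms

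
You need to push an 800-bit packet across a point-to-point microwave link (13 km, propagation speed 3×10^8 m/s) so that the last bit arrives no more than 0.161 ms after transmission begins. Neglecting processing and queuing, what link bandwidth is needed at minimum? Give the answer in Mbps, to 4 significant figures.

6.799 Mbps

Propagation delay = 13000 / 300000000 = 0.0433333 ms.
Transmission budget = 0.161 − 0.0433333 = 0.117667 ms.
R ≥ L / t_tx = 800 bits / 0.000117667 s = 6.799 Mbps.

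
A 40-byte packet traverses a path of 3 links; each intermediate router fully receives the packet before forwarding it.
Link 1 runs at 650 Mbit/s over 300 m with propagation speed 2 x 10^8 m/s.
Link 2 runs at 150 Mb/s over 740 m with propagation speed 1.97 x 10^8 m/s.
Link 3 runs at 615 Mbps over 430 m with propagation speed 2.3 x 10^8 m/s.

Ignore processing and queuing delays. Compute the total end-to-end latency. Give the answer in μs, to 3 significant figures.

L = 40 × 8 = 320 bits.
Transmission delays (L/R per hop): 0.492308, 2.13333, 0.520325 μs; sum = 3.14597 μs.
Propagation delays (d/s per hop): 1.5, 3.75635, 1.86957 μs; sum = 7.12591 μs.
End-to-end = 10.3 μs.

10.3 μs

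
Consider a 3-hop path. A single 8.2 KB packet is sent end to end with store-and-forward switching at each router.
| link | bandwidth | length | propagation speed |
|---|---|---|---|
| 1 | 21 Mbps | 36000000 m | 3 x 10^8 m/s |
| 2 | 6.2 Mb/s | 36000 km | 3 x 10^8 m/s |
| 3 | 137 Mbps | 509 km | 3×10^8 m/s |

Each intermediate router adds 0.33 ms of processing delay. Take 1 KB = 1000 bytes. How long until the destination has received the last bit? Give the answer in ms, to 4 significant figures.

256.5 ms

L = 65600 bits.
Transmission delays (L/R per hop): 3.12381, 10.5806, 0.478832 ms; sum = 14.1833 ms.
Propagation delays (d/s per hop): 120, 120, 1.69667 ms; sum = 241.697 ms.
Processing at 2 router(s): 2 × 0.33 ms = 0.66 ms.
End-to-end = 256.5 ms.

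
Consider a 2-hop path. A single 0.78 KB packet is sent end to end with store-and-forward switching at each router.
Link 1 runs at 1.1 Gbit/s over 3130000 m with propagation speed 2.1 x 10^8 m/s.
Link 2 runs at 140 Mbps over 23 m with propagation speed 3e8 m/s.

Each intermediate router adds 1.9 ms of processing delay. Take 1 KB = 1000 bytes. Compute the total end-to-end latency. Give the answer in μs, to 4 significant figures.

L = 6240 bits.
Transmission delays (L/R per hop): 5.67273, 44.5714 μs; sum = 50.2442 μs.
Propagation delays (d/s per hop): 14904.8, 0.0766667 μs; sum = 14904.8 μs.
Processing at 1 router(s): 1 × 1.9 ms = 1900 μs.
End-to-end = 16860 μs.

16860 μs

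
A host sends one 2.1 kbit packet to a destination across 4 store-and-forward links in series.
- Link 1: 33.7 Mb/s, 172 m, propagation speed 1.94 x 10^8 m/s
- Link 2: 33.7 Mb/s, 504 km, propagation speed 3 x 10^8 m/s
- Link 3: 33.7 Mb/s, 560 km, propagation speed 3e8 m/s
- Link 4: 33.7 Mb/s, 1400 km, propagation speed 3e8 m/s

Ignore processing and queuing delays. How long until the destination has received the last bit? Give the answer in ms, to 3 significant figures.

L = 2100 bits.
Transmission delay per hop = L/R = 2100/33700000 = 0.0623145 ms; 4 hops → 0.249258 ms.
Propagation delays (d/s per hop): 0.000886598, 1.68, 1.86667, 4.66667 ms; sum = 8.21422 ms.
End-to-end = 8.46 ms.

8.46 ms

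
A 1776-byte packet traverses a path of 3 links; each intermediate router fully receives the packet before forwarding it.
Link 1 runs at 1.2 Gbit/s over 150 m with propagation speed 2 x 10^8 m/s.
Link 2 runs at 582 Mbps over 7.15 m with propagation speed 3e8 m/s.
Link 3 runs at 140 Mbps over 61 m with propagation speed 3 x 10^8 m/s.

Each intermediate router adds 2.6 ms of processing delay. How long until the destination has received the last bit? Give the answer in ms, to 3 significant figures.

5.34 ms

L = 1776 × 8 = 14208 bits.
Transmission delays (L/R per hop): 0.01184, 0.0244124, 0.101486 ms; sum = 0.137738 ms.
Propagation delays (d/s per hop): 0.00075, 2.38333e-05, 0.000203333 ms; sum = 0.000977167 ms.
Processing at 2 router(s): 2 × 2.6 ms = 5.2 ms.
End-to-end = 5.34 ms.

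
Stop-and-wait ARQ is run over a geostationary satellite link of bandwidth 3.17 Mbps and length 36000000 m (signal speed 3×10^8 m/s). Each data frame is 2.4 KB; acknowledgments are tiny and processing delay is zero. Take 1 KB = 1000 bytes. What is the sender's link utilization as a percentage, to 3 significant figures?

2.46 %

t_tx = L/R = 19200/3170000 = 0.00605678 s.
t_prop = 36000000/300000000 = 0.12 s; RTT = 0.24 s.
Cycle = t_tx + RTT = 0.246057 s.
Utilization = t_tx / cycle = 0.00605678/0.246057 = 2.46 %.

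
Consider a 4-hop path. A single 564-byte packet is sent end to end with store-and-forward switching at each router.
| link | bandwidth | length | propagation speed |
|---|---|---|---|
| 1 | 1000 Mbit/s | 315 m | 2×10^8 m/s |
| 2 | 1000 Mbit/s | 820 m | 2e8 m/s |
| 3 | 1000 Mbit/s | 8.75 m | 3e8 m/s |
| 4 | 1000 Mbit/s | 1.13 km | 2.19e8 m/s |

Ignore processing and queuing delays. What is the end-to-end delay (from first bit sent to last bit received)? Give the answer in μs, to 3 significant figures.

L = 564 × 8 = 4512 bits.
Transmission delay per hop = L/R = 4512/1000000000 = 4.512 μs; 4 hops → 18.048 μs.
Propagation delays (d/s per hop): 1.575, 4.1, 0.0291667, 5.15982 μs; sum = 10.864 μs.
End-to-end = 28.9 μs.

28.9 μs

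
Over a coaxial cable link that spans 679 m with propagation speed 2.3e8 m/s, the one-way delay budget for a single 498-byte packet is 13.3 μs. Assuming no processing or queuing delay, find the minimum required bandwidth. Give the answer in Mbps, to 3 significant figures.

385 Mbps

L = 3984 bits.
Propagation delay = 679 / 2.3e+08 = 2.95217 μs.
Transmission budget = 13.3 − 2.95217 = 10.3478 μs.
R ≥ L / t_tx = 3984 bits / 1.03478e-05 s = 385 Mbps.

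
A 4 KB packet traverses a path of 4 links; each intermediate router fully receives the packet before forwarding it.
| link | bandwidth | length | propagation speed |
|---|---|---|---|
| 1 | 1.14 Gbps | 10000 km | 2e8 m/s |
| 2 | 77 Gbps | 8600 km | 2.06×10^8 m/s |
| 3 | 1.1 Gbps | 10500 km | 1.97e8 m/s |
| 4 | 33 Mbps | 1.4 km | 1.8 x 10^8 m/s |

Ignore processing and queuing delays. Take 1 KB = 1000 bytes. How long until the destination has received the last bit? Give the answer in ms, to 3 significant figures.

146 ms

L = 32000 bits.
Transmission delays (L/R per hop): 0.0280702, 0.000415584, 0.0290909, 0.969697 ms; sum = 1.02727 ms.
Propagation delays (d/s per hop): 50, 41.7476, 53.2995, 0.00777778 ms; sum = 145.055 ms.
End-to-end = 146 ms.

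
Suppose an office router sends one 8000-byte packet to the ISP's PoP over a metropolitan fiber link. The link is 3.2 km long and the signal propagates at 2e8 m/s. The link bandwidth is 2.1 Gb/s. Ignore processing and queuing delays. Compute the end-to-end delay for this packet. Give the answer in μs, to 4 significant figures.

L = 8000 × 8 = 64000 bits.
Transmission delay = L/R = 64000 / 2100000000 = 30.4762 μs.
Propagation delay = d/s = 3200 m / 200000000 m/s = 16 μs.
Total = 46.48 μs.

46.48 μs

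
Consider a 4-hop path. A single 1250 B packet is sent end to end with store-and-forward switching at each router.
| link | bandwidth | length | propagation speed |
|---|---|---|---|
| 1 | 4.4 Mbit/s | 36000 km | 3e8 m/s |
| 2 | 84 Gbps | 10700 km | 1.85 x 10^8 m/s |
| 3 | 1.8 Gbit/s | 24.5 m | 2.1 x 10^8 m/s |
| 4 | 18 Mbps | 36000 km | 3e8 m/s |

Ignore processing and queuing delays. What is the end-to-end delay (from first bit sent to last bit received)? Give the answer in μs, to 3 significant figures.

301000 μs

L = 1250 × 8 = 10000 bits.
Transmission delays (L/R per hop): 2272.73, 0.119048, 5.55556, 555.556 μs; sum = 2833.96 μs.
Propagation delays (d/s per hop): 120000, 57837.8, 0.116667, 120000 μs; sum = 297838 μs.
End-to-end = 301000 μs.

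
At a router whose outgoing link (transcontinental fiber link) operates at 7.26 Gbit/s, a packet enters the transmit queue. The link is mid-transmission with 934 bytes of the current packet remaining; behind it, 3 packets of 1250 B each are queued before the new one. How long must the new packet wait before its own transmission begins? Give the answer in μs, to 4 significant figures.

Each queued packet: L/R = 10000/7260000000 = 1.37741 μs.
3 queued → 4.13223 μs.
Plus remaining 7472 bits of current packet: 1.0292 μs.
Queuing delay = 5.161 μs.

5.161 μs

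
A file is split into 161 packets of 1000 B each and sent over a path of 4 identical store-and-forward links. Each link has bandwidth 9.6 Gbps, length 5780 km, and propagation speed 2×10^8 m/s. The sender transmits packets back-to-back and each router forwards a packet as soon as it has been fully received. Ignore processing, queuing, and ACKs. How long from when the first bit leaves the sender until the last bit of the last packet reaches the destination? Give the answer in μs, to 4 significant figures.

115700 μs

Per-hop transmission t_tx = L/R = 8000/9600000000 = 0.833333 μs.
Per-hop propagation t_prop = 5780000/200000000 = 28900 μs.
Pipeline fill: first packet needs 4·t_tx to clear all hops; remaining 160 packets each add one t_tx.
Total = (4+161-1)·t_tx + 4·t_prop = 164·0.833333 + 4·28900 = 115700 μs.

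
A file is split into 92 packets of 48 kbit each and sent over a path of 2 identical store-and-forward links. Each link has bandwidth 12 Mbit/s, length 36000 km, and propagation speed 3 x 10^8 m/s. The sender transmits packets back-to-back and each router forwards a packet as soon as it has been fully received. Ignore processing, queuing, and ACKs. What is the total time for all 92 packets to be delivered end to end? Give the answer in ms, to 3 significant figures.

Per-hop transmission t_tx = L/R = 48000/12000000 = 4 ms.
Per-hop propagation t_prop = 36000000/300000000 = 120 ms.
Pipeline fill: first packet needs 2·t_tx to clear all hops; remaining 91 packets each add one t_tx.
Total = (2+92-1)·t_tx + 2·t_prop = 93·4 + 2·120 = 612 ms.

612 ms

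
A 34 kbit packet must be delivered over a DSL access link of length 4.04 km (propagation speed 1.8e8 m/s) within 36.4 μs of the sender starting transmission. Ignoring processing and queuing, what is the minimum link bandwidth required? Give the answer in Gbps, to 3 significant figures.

2.44 Gbps

Propagation delay = 4040 / 180000000 = 22.4444 μs.
Transmission budget = 36.4 − 22.4444 = 13.9556 μs.
R ≥ L / t_tx = 34000 bits / 1.39556e-05 s = 2.44 Gbps.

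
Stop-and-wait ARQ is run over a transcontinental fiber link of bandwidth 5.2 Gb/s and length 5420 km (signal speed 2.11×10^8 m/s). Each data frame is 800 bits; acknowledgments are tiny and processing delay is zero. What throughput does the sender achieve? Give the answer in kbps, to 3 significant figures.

15.6 kbps

t_tx = L/R = 800/5200000000 = 1.53846e-07 s.
t_prop = 5420000/211000000 = 0.0256872 s; RTT = 0.0513744 s.
Cycle = t_tx + RTT = 0.0513746 s.
Throughput = L / cycle = 800 / 0.0513746 = 15.6 kbps.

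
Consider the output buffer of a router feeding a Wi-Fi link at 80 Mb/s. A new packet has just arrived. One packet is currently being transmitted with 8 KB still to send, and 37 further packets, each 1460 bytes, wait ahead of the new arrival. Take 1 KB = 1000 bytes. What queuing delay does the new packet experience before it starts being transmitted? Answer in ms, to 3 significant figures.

6.20 ms

Each queued packet: L/R = 11680/80000000 = 0.146 ms.
37 queued → 5.402 ms.
Plus remaining 64000 bits of current packet: 0.8 ms.
Queuing delay = 6.20 ms.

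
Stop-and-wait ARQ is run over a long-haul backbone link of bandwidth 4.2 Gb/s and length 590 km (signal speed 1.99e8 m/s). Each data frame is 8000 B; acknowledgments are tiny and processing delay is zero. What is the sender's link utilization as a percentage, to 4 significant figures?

t_tx = L/R = 64000/4200000000 = 1.52381e-05 s.
t_prop = 590000/199000000 = 0.00296482 s; RTT = 0.00592965 s.
Cycle = t_tx + RTT = 0.00594489 s.
Utilization = t_tx / cycle = 1.52381e-05/0.00594489 = 0.2563 %.

0.2563 %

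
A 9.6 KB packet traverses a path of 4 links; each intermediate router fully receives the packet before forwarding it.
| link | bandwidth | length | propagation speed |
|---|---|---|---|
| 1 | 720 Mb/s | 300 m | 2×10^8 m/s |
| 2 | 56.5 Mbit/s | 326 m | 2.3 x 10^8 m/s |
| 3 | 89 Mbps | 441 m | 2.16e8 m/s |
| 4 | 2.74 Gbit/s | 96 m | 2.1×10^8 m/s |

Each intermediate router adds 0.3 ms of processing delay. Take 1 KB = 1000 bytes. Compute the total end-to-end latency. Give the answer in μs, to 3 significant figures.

3260 μs

L = 76800 bits.
Transmission delays (L/R per hop): 106.667, 1359.29, 862.921, 28.0292 μs; sum = 2356.91 μs.
Propagation delays (d/s per hop): 1.5, 1.41739, 2.04167, 0.457143 μs; sum = 5.4162 μs.
Processing at 3 router(s): 3 × 0.3 ms = 900 μs.
End-to-end = 3260 μs.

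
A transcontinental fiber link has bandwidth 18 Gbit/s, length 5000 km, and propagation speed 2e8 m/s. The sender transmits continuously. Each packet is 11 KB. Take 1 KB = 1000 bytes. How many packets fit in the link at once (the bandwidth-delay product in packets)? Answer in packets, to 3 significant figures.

Propagation delay = 5000000 / 200000000 = 0.025 s.
BDP = R × t_prop = 18000000000 × 0.025 = 450000000 bits.
In packets of 88000 bits: 5110 packets.

5110 packets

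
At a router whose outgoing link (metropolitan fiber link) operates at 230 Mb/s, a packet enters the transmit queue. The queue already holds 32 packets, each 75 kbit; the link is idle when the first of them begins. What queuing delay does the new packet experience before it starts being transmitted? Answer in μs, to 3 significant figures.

10400 μs

Each queued packet: L/R = 75000/230000000 = 326.087 μs.
32 queued → 10434.8 μs.
Queuing delay = 10400 μs.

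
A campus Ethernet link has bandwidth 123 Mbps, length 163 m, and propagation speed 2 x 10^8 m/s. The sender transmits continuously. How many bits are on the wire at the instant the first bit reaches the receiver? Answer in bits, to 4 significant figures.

100.2 bits

Propagation delay = 163 / 200000000 = 8.15e-07 s.
BDP = R × t_prop = 123000000 × 8.15e-07 = 100.245 bits.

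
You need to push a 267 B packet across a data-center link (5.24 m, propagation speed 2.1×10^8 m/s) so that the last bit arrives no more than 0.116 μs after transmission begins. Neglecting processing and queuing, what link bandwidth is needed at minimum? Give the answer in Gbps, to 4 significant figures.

23.46 Gbps

L = 2136 bits.
Propagation delay = 5.24 / 210000000 = 0.0249524 μs.
Transmission budget = 0.116 − 0.0249524 = 0.0910476 μs.
R ≥ L / t_tx = 2136 bits / 9.10476e-08 s = 23.46 Gbps.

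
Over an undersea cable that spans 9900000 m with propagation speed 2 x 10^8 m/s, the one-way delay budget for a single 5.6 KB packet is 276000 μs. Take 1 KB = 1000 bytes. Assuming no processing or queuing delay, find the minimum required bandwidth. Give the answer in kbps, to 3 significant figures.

L = 44800 bits.
Propagation delay = 9900000 / 200000000 = 49500 μs.
Transmission budget = 276000 − 49500 = 226500 μs.
R ≥ L / t_tx = 44800 bits / 0.2265 s = 198 kbps.

198 kbps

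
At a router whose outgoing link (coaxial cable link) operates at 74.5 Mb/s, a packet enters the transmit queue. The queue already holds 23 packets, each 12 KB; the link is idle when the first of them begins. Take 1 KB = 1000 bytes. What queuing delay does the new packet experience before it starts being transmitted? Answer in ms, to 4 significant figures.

29.64 ms

Each queued packet: L/R = 96000/74500000 = 1.28859 ms.
23 queued → 29.6376 ms.
Queuing delay = 29.64 ms.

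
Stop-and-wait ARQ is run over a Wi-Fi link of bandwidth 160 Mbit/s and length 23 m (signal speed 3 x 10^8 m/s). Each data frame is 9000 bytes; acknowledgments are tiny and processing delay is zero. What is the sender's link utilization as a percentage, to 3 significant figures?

100 %

t_tx = L/R = 72000/160000000 = 0.00045 s.
t_prop = 23/300000000 = 7.66667e-08 s; RTT = 1.53333e-07 s.
Cycle = t_tx + RTT = 0.000450153 s.
Utilization = t_tx / cycle = 0.00045/0.000450153 = 100 %.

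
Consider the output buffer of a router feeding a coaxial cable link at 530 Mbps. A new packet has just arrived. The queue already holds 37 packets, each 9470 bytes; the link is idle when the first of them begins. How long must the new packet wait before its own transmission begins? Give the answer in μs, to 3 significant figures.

5290 μs

Each queued packet: L/R = 75760/530000000 = 142.943 μs.
37 queued → 5288.91 μs.
Queuing delay = 5290 μs.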